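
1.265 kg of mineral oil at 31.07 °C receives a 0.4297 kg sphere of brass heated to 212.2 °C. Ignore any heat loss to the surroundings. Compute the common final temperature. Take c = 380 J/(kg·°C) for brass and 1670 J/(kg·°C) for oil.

|Q_brass| = |Q_oil|:
0.4297*380*(212.2 − T) = 1.265*1670*(T − 31.07)
163.29(212.2 − T) = 2112.5(T − 31.07)
2275.8 T = 100286  ⇒  T ≈ 44.07 °C

T_f ≈ 44.1 °C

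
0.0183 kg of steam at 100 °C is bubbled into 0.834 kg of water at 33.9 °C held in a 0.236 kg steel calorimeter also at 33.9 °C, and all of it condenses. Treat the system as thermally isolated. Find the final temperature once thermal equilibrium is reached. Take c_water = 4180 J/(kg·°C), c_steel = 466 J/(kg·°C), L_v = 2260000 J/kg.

Let T be the final temperature. ΣQ_i = 0:
steam→water at 100 °C releases m L_v = 0.0183·2260000 = 41358; condensed water 100 °C→T: 76.49(T − 100); water warms: 0.834·4180·(T − 33.9) = 3486.1(T − 33.9); cup: 109.98(T − 33.9)
3672.6 T = 41358 + 7649.4 + 121908 = 170915
T ≈ 46.54 °C, under the boiling point, so the assumption holds.

T_f ≈ 46.5 °C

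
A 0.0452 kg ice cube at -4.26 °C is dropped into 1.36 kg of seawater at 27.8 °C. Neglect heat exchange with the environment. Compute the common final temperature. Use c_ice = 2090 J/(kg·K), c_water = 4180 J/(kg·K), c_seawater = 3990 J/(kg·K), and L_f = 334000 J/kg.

Heat gained plus heat lost sum to zero:
ice -4.26→0 °C: 0.0452×2090×4.26 = 402.43
  latent heat to melt: 0.0452×334000 = 15097
  meltwater 0→T: 0.0452×4180×T = 188.94 T
  seawater cools: 1.36×3990×(T − 27.8) = 5426.4(T − 27.8)
5615.3 T = 150854 − 15499 = 135355
T ≈ 24.10 °C. Since T > 0 °C, the all-ice-melts assumption holds.

T_f ≈ 24.1 °C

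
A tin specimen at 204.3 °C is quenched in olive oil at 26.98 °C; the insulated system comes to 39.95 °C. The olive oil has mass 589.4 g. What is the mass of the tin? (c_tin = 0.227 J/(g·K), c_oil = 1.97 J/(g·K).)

m ≈ 404 g

Heat gained plus heat lost sum to zero:
m×0.227×(39.95 − 204.3) + 589.4×1.97×(39.95 − 26.98) = 0
-37.31 m = -15060
m = -15060/-37.31 ≈ 403.7 g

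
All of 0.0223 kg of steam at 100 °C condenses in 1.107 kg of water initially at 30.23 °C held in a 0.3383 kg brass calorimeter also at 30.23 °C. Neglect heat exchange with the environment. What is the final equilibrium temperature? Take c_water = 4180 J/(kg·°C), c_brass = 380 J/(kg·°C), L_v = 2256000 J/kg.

Taking heat into each body as positive, Σ m c ΔT = 0:
steam→water at 100 °C releases m L_v = 0.0223×2256000 = 50309; condensed water 100 °C→T: 93.21(T − 100); water warms: 1.107×4180×(T − 30.23) = 4627.3(T − 30.23); cup: 128.55(T − 30.23)
4849 T = 50309 + 9321.4 + 143768 = 203398
T ≈ 41.95 °C — below 100 °C, confirming all the steam condensed.

T_f ≈ 41.9 °C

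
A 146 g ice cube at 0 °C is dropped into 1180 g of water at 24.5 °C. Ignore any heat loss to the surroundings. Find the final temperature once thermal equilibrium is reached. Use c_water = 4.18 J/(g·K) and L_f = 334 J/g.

T_f ≈ 13.0 °C

Let T be the final temperature. ΣQ_i = 0:
melt ice: 146·334 = 48764
  meltwater 0→T: 146·4.18·T = 610.28 T
  water: 4932.4(T − 24.5)
5542.7 T = 120844 − 48764 = 72080
T ≈ 13.00 °C (positive, so assuming full melt was valid).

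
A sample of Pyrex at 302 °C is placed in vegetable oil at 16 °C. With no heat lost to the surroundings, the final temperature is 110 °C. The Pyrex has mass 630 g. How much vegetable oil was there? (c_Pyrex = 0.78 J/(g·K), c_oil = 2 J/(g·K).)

Setting the total heat transfer to zero:
630·0.78·(110 − 302) + m·2·(110 − 16) = 0
188 m = 94349
m = 94349/188 ≈ 501.9 g

m ≈ 502 g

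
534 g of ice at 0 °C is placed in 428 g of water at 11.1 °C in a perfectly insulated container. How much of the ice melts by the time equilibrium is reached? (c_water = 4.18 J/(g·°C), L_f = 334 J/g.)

Water can give up m c ΔT = 428×4.18×11.1 = 19858 J before reaching 0 °C.
To melt every bit of ice: 534×334 = 178356 J.
Since 19858 < 178356 J, not all the ice melts; equilibrium is at 0 °C.
m_melt = 19858 / L_f = 59.46 g.

m_melted ≈ 59.5 g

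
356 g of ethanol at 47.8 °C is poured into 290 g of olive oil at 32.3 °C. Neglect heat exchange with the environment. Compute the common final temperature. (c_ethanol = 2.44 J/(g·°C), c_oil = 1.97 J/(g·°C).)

T_f ≈ 41.7 °C

Let T be the final temperature. ΣQ_i = 0:
356×2.44×(T − 47.8) + 290×1.97×(T − 32.3) = 0
868.64(T − 47.8) + 571.3(T − 32.3) = 0
1439.9 T = 59974
T = 59974 / 1439.9 = 41.7 °C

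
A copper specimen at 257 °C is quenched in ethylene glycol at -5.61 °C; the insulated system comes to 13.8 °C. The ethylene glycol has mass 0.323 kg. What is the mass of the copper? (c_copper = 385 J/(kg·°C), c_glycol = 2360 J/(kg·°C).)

m ≈ 0.158 kg

|Q_copper| = |Q_glycol|:
m·385·(257 − 13.8) = 0.323·2360·(13.8 − (-5.61))
93632 m = 14796  ⇒  m ≈ 0.158 kg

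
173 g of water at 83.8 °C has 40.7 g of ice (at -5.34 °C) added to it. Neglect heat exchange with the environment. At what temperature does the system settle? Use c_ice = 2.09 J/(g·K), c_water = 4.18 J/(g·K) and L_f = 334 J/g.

T_f ≈ 52.1 °C

Energy conservation, ΣQ = 0:
warm ice to 0 °C: 40.7·2.09·(0 − (-5.34)) = 454.24
  latent heat to melt: 40.7·334 = 13594
  warm the meltwater: 170.13 T
  water: 723.14(T − 83.8)
893.27 T = 60599 − 14048 = 46551
T ≈ 52.11 °C (positive, so assuming full melt was valid).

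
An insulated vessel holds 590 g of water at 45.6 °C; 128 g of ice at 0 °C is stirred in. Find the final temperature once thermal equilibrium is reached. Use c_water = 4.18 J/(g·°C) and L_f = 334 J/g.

Conservation of energy gives ΣQ = 0:
melt ice: 128×334 = 42752
  meltwater 0→T: 128×4.18×T = 535.04 T
  water cools: 590×4.18×(T − 45.6) = 2466.2(T − 45.6)
3001.2 T = 112459 − 42752 = 69707
T ≈ 23.23 °C. Since T > 0 °C, the all-ice-melts assumption holds.

T_f ≈ 23.2 °C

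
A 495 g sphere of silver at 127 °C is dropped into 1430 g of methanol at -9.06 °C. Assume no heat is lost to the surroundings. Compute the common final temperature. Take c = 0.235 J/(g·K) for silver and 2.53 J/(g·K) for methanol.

T_f ≈ -4.8 °C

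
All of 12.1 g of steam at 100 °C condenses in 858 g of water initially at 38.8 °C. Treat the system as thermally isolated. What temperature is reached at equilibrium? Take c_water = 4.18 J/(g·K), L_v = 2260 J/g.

T_f ≈ 47.2 °C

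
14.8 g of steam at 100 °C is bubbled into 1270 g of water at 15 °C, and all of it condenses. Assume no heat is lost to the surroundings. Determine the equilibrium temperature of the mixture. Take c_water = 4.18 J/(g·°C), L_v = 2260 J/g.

Energy balance with sensible and latent terms:
condense steam: −14.8×2260 = −33448; condensate cools 100→T: 14.8×4.18×(T − 100) = 61.86(T − 100); original water: 5308.6(T − 15)
5370.5 T = 33448 + 6186.4 + 79629 = 119263
T ≈ 22.21 °C, under the boiling point, so the assumption holds.

T_f ≈ 22.2 °C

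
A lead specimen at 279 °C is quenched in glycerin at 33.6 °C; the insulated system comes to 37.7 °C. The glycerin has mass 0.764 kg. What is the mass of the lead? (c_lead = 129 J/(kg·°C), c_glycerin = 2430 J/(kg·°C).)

Energy conservation, ΣQ = 0:
m×129×(37.7 − 279) + 0.764×2430×(37.7 − 33.6) = 0
-31128 m = -7611.7
m = -7611.7/-31128 ≈ 0.2445 kg

m ≈ 0.245 kg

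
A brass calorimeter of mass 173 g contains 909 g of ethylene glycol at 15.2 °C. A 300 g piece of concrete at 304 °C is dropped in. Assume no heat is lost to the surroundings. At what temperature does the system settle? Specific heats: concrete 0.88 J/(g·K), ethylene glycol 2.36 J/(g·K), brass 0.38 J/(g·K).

T_f ≈ 46.0 °C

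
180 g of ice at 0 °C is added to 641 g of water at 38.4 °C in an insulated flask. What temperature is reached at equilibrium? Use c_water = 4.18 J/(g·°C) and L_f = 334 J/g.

Sum of m c ΔT and latent-heat terms is zero:
fusion: m_ice L_f = 180·334 = 60120
  meltwater 0→T: 180·4.18·T = 752.4 T
  water: 2679.4(T − 38.4)
3431.8 T = 102888 − 60120 = 42768
T ≈ 12.46 °C. Since T > 0 °C, the all-ice-melts assumption holds.

T_f ≈ 12.5 °C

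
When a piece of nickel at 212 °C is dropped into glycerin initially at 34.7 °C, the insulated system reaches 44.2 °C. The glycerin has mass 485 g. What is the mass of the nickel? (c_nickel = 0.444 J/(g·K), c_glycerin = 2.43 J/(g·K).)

m ≈ 150 g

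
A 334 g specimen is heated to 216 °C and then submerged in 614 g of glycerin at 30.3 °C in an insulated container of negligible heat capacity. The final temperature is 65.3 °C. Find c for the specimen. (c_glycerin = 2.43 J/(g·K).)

Conservation of energy gives ΣQ = 0:
334×c×(65.3 − 216) + 614×2.43×(65.3 − 30.3) = 0
-50334 c = -52221
c = -52221/-50334 ≈ 1.037 J/(g·K)

c ≈ 1.04 J/(g·K)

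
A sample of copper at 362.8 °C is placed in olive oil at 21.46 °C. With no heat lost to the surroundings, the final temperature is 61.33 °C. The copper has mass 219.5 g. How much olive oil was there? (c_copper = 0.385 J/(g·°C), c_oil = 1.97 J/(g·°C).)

m ≈ 324 g

|Q_copper| = |Q_oil|:
219.5·0.385·(362.8 − 61.33) = m·1.97·(61.33 − 21.46)
78.54 m = 25476  ⇒  m ≈ 324.4 g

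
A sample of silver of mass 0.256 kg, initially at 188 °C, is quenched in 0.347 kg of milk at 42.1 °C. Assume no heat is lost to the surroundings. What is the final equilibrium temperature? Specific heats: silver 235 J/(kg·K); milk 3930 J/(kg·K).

T_f ≈ 48.3 °C

Set heat shed by the hot body equal to heat absorbed by the cold body:
0.256·235·(188 − T) = 0.347·3930·(T − 42.1)
60.16(188 − T) = 1363.7(T − 42.1)
1423.9 T = 68722  ⇒  T ≈ 48.26 °C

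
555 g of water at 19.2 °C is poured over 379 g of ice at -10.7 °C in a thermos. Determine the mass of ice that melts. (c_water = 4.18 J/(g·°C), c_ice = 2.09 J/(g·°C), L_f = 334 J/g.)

m_melted ≈ 108 g

Cooling the water to 0 °C releases 555·4.18·19.2 = 44542 J.
Of that, 379·2.09·10.7 = 8475.6 J goes to bring the ice to 0 °C, leaving 36067 J.
To melt every bit of ice: 379·334 = 126586 J.
36067 J < 126586 J, so only part of the ice melts and the system sits at 0 °C.
Mass melted = 36067/334 ≈ 108 g.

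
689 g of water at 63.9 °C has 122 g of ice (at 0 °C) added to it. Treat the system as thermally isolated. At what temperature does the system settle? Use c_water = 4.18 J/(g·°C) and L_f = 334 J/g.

T_f ≈ 42.3 °C

Heat gained plus heat lost sum to zero:
melt ice: 122·334 = 40748
  meltwater 0→T: 122·4.18·T = 509.96 T
  water cools: 689·4.18·(T − 63.9) = 2880(T − 63.9)
3390 T = 184033 − 40748 = 143285
T ≈ 42.27 °C. Since T > 0 °C, the all-ice-melts assumption holds.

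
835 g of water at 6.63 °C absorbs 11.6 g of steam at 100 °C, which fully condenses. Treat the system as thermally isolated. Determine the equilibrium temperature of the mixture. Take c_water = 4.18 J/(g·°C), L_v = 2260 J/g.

Conservation of energy gives ΣQ = 0:
condense steam: −11.6·2260 = −26216; condensed water 100 °C→T: 48.49(T − 100); water warms: 835·4.18·(T − 6.63) = 3490.3(T − 6.63)
3538.8 T = 26216 + 4848.8 + 23141 = 54205
T ≈ 15.32 °C — below 100 °C, confirming all the steam condensed.

T_f ≈ 15.3 °C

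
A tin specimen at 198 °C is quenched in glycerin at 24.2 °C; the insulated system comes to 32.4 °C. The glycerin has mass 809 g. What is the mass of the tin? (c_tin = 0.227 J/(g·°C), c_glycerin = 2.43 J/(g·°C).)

m ≈ 429 g

Heat gained plus heat lost sum to zero:
m×0.227×(32.4 − 198) + 809×2.43×(32.4 − 24.2) = 0
-37.59 m = -16120
m = -16120/-37.59 ≈ 428.8 g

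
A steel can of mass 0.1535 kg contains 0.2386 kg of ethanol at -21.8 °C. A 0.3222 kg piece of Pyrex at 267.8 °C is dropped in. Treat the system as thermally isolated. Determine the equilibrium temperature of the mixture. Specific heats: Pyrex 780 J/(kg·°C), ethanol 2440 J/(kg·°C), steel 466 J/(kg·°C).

T_f ≈ 58.6 °C

T_f = Σ m_i c_i T_i / Σ m_i c_i:
T_f = (251.32·267.8 + 582.18·(-21.8) + 71.53·(-21.8)) / (251.32 + 582.18 + 71.53)
    = 53051 / 905.03 ≈ 58.62 °C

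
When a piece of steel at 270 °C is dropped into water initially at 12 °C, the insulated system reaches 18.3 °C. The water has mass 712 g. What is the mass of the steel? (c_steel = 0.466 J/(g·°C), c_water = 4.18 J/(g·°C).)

Heat gained plus heat lost sum to zero:
m·0.466·(18.3 − 270) + 712·4.18·(18.3 − 12) = 0
-117.29 m = -18750
m = -18750/-117.29 ≈ 159.9 g

m ≈ 160 g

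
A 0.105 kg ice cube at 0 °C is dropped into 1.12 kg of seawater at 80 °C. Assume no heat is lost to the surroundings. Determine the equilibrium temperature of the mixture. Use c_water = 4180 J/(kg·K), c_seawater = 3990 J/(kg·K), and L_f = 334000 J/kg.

Conservation of energy gives ΣQ = 0:
latent heat to melt: 0.105×334000 = 35070
  meltwater 0→T: 0.105×4180×T = 438.9 T
  seawater: 4468.8(T − 80)
4907.7 T = 357504 − 35070 = 322434
T ≈ 65.70 °C (positive, so assuming full melt was valid).

T_f ≈ 65.7 °C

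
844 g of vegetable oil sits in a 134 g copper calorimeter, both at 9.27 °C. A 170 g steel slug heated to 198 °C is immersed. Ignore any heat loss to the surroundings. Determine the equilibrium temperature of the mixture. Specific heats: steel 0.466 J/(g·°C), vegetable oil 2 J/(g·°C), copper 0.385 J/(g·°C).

T_f ≈ 17.5 °C

Taking heat into each body as positive, Σ m c ΔT = 0:
170·0.466·(T − 198) + 844·2·(T − 9.27) + 134·0.385·(T − 9.27) = 0
79.22(T − 198) + 1688(T − 9.27) + 51.59(T − 9.27) = 0
(79.22 + 1688 + 51.59) T = 79.22·198 + 1688·9.27 + 51.59·9.27
T = 31812/1818.8 ≈ 17.49 °C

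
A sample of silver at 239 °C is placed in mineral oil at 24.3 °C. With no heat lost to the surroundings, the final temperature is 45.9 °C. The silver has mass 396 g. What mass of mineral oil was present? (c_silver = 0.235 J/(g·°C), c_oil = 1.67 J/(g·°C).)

m ≈ 498 g

Energy conservation, ΣQ = 0:
396·0.235·(45.9 − 239) + m·1.67·(45.9 − 24.3) = 0
36.07 m = 17970
m = 17970/36.07 ≈ 498.2 g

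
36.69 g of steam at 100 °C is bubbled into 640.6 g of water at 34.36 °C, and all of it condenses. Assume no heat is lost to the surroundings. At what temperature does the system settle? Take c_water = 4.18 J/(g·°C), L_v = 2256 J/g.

T_f ≈ 67.2 °C

Setting the total heat transfer to zero:
latent heat released on condensation: 36.69·2256 = 82773
  condensate cools 100→T: 36.69·4.18·(T − 100) = 153.36(T − 100)
  original water: 2677.7(T − 34.36)
2831.1 T = 82773 + 15336 + 92006 = 190115
T ≈ 67.15 °C (< 100 °C, so full condensation is consistent).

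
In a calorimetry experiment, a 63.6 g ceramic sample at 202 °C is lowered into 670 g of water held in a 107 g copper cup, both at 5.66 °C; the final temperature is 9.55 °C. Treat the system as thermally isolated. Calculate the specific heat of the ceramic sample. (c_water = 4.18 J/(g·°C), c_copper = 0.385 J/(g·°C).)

c ≈ 0.903 J/(g·°C)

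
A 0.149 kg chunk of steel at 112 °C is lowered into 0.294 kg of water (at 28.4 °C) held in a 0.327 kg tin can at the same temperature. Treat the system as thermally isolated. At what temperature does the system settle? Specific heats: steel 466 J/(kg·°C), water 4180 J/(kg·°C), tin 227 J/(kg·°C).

T_f ≈ 32.6 °C

Let T be the final temperature. ΣQ_i = 0:
0.149·466·(T − 112) + 0.294·4180·(T − 28.4) + 0.327·227·(T − 28.4) = 0
(69.43 + 1228.9 + 74.23) T = 69.43·112 + 1228.9·28.4 + 74.23·28.4
T = 44786/1372.6 ≈ 32.63 °C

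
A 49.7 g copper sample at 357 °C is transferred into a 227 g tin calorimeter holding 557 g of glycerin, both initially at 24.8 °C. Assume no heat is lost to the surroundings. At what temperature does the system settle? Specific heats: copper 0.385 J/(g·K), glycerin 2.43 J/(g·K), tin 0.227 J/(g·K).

T_f ≈ 29.3 °C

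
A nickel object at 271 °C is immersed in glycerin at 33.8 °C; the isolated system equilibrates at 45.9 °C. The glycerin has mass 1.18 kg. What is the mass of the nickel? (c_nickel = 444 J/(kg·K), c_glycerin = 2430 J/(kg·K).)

m ≈ 0.347 kg

Setting the total heat transfer to zero:
m×444×(45.9 − 271) + 1.18×2430×(45.9 − 33.8) = 0
-99944 m = -34696
m = -34696/-99944 ≈ 0.3471 kg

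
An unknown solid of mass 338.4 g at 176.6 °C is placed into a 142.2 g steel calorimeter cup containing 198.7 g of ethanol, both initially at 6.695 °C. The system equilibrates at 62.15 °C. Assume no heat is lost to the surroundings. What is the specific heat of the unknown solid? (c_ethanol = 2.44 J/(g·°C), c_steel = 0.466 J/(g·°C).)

c ≈ 0.789 J/(g·°C)

Energy conservation, ΣQ = 0:
338.4×c×(62.15 − 176.6) + 198.7×2.44×(62.15 − 6.695) + 142.2×0.466×(62.15 − 6.695) = 0
-38730 c = -30561
c = -30561/-38730 ≈ 0.7891 J/(g·°C)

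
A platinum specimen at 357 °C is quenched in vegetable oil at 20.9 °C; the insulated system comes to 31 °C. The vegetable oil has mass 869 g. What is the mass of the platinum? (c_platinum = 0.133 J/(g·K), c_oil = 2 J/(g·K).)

m ≈ 405 g

Heat lost by the platinum = heat gained by the oil:
m·0.133·(357 − 31) = 869·2·(31 − 20.9)
43.36 m = 17554  ⇒  m ≈ 404.9 g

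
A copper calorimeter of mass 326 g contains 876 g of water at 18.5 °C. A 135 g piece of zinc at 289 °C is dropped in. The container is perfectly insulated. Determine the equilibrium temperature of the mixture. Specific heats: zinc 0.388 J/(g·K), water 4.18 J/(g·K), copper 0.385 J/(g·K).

T_f ≈ 22.2 °C

Conservation of energy gives ΣQ = 0:
135·0.388·(T − 289) + 876·4.18·(T − 18.5) + 326·0.385·(T − 18.5) = 0
52.38(T − 289) + 3661.7(T − 18.5) + 125.51(T − 18.5) = 0
(52.38 + 3661.7 + 125.51) T = 52.38·289 + 3661.7·18.5 + 125.51·18.5
T ≈ 22.19 °C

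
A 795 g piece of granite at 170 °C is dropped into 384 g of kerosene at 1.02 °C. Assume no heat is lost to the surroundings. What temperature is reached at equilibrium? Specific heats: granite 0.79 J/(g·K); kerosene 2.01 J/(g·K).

T_f ≈ 76.8 °C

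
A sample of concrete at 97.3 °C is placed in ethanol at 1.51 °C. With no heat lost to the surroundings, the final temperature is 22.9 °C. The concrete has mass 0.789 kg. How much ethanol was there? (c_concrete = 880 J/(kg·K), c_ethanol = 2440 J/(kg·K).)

m ≈ 0.99 kg

Taking heat into each body as positive, Σ m c ΔT = 0:
0.789×880×(22.9 − 97.3) + m×2440×(22.9 − 1.51) = 0
52192 m = 51657
m = 51657/52192 ≈ 0.9898 kg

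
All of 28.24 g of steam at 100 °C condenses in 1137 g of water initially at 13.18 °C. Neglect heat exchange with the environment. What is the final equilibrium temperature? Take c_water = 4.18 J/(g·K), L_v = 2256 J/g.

T_f ≈ 28.4 °C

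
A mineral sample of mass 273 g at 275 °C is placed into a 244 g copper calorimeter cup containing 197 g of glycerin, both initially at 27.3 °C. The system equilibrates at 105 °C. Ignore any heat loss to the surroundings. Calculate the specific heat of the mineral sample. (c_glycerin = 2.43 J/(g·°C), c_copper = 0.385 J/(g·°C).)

c ≈ 0.959 J/(g·°C)

Taking heat into each body as positive, Σ m c ΔT = 0:
273×c×(105 − 275) + 197×2.43×(105 − 27.3) + 244×0.385×(105 − 27.3) = 0
-46410 c = -44495
c = -44495/-46410 ≈ 0.9587 J/(g·°C)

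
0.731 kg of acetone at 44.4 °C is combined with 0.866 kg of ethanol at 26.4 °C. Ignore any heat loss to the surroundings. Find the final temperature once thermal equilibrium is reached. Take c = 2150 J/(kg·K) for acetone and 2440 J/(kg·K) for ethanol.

|Q_acetone| = |Q_ethanol|:
0.731×2150×(44.4 − T) = 0.866×2440×(T − 26.4)
1571.6(44.4 − T) = 2113(T − 26.4)
3684.7 T = 125566  ⇒  T ≈ 34.08 °C

T_f ≈ 34.1 °C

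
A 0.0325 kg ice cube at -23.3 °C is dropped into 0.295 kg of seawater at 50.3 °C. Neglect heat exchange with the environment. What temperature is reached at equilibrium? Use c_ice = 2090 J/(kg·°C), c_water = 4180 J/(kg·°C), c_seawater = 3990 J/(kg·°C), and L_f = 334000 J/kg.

T_f ≈ 35.6 °C

Heat gained plus heat lost sum to zero:
warm ice to 0 °C: 0.0325×2090×(0 − (-23.3)) = 1582.7; fusion: m_ice L_f = 0.0325×334000 = 10855; warm the meltwater: 135.85 T; seawater cools: 0.295×3990×(T − 50.3) = 1177(T − 50.3)
1312.9 T = 59206 − 12438 = 46768
T ≈ 35.62 °C (positive, so assuming full melt was valid).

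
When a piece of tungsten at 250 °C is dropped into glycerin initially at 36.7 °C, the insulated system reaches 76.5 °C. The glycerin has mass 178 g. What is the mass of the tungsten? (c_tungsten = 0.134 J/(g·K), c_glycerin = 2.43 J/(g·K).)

m ≈ 740 g

Heat lost by the tungsten = heat gained by the glycerin:
m×0.134×(250 − 76.5) = 178×2.43×(76.5 − 36.7)
23.25 m = 17215  ⇒  m ≈ 740.5 g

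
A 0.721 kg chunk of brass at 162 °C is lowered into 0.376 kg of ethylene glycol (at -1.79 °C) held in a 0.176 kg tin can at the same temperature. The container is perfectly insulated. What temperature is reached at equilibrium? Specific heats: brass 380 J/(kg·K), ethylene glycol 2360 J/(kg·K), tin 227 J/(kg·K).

T_f ≈ 35.6 °C

T_f is the heat-capacity-weighted average of the initial temperatures:
T_f = (273.98·162 + 887.36·(-1.79) + 39.95·(-1.79)) / (273.98 + 887.36 + 39.95)
    = 42725 / 1201.3 ≈ 35.57 °C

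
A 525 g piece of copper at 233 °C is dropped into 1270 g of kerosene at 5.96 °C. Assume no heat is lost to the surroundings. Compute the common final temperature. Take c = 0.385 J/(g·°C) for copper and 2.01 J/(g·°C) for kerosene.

Setting the total heat transfer to zero:
525·0.385·(T − 233) + 1270·2.01·(T − 5.96) = 0
202.12(T − 233) + 2552.7(T − 5.96) = 0
2754.8 T = 62309
T = 62309/2754.8 ≈ 22.62 °C

T_f ≈ 22.6 °C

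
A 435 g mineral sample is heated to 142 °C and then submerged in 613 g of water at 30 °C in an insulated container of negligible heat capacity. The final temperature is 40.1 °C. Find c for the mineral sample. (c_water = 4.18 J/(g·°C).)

Taking heat into each body as positive, Σ m c ΔT = 0:
435·c·(40.1 − 142) + 613·4.18·(40.1 − 30) = 0
-44326 c = -25880
c = -25880/-44326 ≈ 0.5838 J/(g·°C)

c ≈ 0.584 J/(g·°C)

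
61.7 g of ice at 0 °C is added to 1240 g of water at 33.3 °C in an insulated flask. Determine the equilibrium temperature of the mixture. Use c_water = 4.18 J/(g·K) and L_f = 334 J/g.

Heat gained plus heat lost sum to zero:
melt ice: 61.7·334 = 20608; meltwater 0→T: 61.7·4.18·T = 257.91 T; water: 5183.2(T − 33.3)
5441.1 T = 172601 − 20608 = 151993
T ≈ 27.93 °C. Since T > 0 °C, the all-ice-melts assumption holds.

T_f ≈ 27.9 °C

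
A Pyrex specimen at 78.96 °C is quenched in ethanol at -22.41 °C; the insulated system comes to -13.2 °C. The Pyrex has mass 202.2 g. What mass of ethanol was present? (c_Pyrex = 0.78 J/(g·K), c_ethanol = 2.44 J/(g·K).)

m ≈ 647 g

|Q_Pyrex| = |Q_ethanol|:
202.2×0.78×(78.96 − -13.2) = m×2.44×(-13.2 − (-22.41))
22.47 m = 14535  ⇒  m ≈ 646.8 g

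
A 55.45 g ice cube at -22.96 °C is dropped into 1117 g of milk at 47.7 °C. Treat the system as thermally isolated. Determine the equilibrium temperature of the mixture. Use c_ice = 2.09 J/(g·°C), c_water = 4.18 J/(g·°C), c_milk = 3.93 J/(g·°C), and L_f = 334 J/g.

T_f ≈ 40.7 °C

Energy balance with sensible and latent terms:
warm ice to 0 °C: 55.45×2.09×(0 − (-22.96)) = 2660.8
  fusion: m_ice L_f = 55.45×334 = 18520
  warm the meltwater: 231.78 T
  milk cools: 1117×3.93×(T − 47.7) = 4389.8(T − 47.7)
4621.6 T = 209394 − 21181 = 188213
T ≈ 40.72 °C — above 0 °C, consistent with complete melting.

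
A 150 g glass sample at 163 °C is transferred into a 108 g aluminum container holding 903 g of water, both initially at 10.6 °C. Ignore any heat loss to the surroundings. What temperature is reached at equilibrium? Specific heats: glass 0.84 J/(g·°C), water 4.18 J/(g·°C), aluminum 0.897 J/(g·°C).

T_f ≈ 15.4 °C

T_f is the heat-capacity-weighted average of the initial temperatures:
T_f = (126×163 + 3774.5×10.6 + 96.88×10.6) / (126 + 3774.5 + 96.88)
    = 61575 / 3997.4 ≈ 15.40 °C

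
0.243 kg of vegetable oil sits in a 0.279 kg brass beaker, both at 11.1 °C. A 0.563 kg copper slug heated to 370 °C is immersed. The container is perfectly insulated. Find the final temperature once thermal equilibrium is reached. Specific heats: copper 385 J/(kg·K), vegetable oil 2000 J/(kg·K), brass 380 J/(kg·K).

Let T be the final temperature. ΣQ_i = 0:
0.563*385*(T − 370) + 0.243*2000*(T − 11.1) + 0.279*380*(T − 11.1) = 0
216.75(T − 370) + 486(T − 11.1) + 106.02(T − 11.1) = 0
808.77 T = 86771
T = 86771/808.77 ≈ 107.29 °C

T_f ≈ 107.3 °C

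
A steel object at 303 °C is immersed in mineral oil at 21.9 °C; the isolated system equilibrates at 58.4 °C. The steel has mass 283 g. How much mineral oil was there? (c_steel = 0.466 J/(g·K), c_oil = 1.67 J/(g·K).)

m ≈ 529 g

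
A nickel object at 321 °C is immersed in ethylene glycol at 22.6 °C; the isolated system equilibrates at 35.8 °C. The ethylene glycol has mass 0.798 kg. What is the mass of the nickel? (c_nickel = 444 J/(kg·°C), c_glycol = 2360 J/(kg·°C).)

|Q_nickel| = |Q_glycol|:
m·444·(321 − 35.8) = 0.798·2360·(35.8 − 22.6)
126629 m = 24859  ⇒  m ≈ 0.1963 kg

m ≈ 0.196 kg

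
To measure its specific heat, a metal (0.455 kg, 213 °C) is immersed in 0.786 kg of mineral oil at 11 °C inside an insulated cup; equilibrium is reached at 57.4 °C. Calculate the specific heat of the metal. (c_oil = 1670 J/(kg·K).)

Heat lost by the metal = heat gained by the oil:
0.455·c·(213 − 57.4) = 0.786·1670·(57.4 − 11)
70.8 c = 60906  ⇒  c ≈ 860.3 J/(kg·K)

c ≈ 860 J/(kg·K)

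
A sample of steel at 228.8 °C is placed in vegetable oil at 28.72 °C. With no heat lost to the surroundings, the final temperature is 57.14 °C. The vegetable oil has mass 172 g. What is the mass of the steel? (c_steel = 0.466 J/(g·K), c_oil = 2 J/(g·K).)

Heat lost by the steel = heat gained by the oil:
m·0.466·(228.8 − 57.14) = 172·2·(57.14 − 28.72)
79.99 m = 9776.5  ⇒  m ≈ 122.2 g

m ≈ 122 g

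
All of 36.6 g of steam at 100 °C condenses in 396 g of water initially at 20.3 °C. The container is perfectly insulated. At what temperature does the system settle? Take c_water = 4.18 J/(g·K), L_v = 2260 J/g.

Setting the total heat transfer to zero:
steam→water at 100 °C releases m L_v = 36.6×2260 = 82716
  condensate cools 100→T: 36.6×4.18×(T − 100) = 152.99(T − 100)
  original water: 1655.3(T − 20.3)
1808.3 T = 82716 + 15299 + 33602 = 131617
T ≈ 72.79 °C (< 100 °C, so full condensation is consistent).

T_f ≈ 72.8 °C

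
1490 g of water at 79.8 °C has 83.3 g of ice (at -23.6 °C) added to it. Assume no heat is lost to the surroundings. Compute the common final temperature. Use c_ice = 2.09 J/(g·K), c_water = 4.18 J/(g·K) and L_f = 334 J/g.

T_f ≈ 70.7 °C

Heat gained plus heat lost sum to zero:
warm ice to 0 °C: 83.3·2.09·(0 − (-23.6)) = 4108.7; latent heat to melt: 83.3·334 = 27822; meltwater 0→T: 83.3·4.18·T = 348.19 T; water: 6228.2(T − 79.8)
6576.4 T = 497010 − 31931 = 465079
T ≈ 70.72 °C. Since T > 0 °C, the all-ice-melts assumption holds.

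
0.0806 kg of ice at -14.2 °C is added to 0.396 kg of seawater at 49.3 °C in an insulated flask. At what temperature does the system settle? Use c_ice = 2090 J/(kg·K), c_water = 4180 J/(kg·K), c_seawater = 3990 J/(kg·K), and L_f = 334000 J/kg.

T_f ≈ 25.3 °C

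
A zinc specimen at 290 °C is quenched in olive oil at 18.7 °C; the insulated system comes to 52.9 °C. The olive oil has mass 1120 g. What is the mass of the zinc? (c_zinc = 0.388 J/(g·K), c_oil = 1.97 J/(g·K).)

m ≈ 820 g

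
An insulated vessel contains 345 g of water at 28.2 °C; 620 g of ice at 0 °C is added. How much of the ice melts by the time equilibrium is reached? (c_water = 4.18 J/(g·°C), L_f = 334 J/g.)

Cooling the water to 0 °C releases 345×4.18×28.2 = 40667 J.
Fully melting the ice requires m_ice L_f = 620×334 = 207080 J.
40667 J < 207080 J, so only part of the ice melts and the system sits at 0 °C.
m_melted×334 = 40667  ⇒  m_melted ≈ 121.8 g.

m_melted ≈ 122 g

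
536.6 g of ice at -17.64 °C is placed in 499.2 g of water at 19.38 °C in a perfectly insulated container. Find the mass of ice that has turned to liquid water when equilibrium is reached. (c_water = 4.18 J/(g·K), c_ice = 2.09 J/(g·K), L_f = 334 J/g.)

Water can give up m c ΔT = 499.2×4.18×19.38 = 40439 J before reaching 0 °C.
Of that, 536.6×2.09×17.64 = 19783 J goes to bring the ice to 0 °C, leaving 20656 J.
Fully melting the ice requires m_ice L_f = 536.6×334 = 179224 J.
20656 J < 179224 J, so only part of the ice melts and the system sits at 0 °C.
m_melted×334 = 20656  ⇒  m_melted ≈ 61.85 g.

m_melted ≈ 61.8 g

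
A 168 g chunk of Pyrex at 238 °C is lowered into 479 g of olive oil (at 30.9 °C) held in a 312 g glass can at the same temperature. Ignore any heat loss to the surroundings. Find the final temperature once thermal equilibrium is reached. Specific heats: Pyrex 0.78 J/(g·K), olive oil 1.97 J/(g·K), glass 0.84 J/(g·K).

T_f ≈ 51.2 °C

Net heat exchanged in the isolated system is zero:
168×0.78×(T − 238) + 479×1.97×(T − 30.9) + 312×0.84×(T − 30.9) = 0
1336.8 T = 68444
T = 68444/1336.8 ≈ 51.20 °C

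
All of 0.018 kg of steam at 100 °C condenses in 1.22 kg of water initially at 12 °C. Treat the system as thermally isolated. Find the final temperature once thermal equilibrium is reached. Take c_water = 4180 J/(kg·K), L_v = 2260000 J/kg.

T_f ≈ 21.1 °C

Taking heat into each body as positive, Σ m c ΔT = 0:
latent heat released on condensation: 0.018·2260000 = 40680; condensed water 100 °C→T: 75.24(T − 100); water warms: 1.22·4180·(T − 12) = 5099.6(T − 12)
5174.8 T = 40680 + 7524 + 61195 = 109399
T ≈ 21.14 °C (< 100 °C, so full condensation is consistent).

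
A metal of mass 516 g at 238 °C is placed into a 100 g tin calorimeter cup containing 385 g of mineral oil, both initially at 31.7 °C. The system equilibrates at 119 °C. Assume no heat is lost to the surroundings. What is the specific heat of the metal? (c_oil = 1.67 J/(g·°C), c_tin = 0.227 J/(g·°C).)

Let T be the final temperature. ΣQ_i = 0:
516×c×(119 − 238) + 385×1.67×(119 − 31.7) + 100×0.227×(119 − 31.7) = 0
-61404 c = -58111
c = -58111/-61404 ≈ 0.9464 J/(g·°C)

c ≈ 0.946 J/(g·°C)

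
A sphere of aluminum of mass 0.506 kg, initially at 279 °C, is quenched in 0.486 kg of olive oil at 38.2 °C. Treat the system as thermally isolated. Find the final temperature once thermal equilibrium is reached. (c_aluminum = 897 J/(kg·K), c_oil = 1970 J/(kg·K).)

T_f ≈ 115.6 °C

Conservation of energy gives ΣQ = 0:
0.506*897*(T − 279) + 0.486*1970*(T − 38.2) = 0
1411.3 T = 163207
T = 163207 / 1411.3 = 116 °C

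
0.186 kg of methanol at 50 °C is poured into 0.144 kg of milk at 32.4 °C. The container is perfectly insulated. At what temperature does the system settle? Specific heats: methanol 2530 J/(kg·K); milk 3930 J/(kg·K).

T_f ≈ 40.4 °C

Conservation of energy gives ΣQ = 0:
0.186·2530·(T − 50) + 0.144·3930·(T − 32.4) = 0
470.58(T − 50) + 565.92(T − 32.4) = 0
1036.5 T = 41865
T = 41865 / 1036.5 = 40.4 °C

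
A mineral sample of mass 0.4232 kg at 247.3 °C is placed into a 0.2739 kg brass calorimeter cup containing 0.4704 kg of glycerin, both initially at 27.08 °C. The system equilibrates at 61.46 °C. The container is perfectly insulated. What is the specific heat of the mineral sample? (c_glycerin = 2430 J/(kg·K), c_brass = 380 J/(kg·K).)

Setting the total heat transfer to zero:
0.4232·c·(61.46 − 247.3) + 0.4704·2430·(61.46 − 27.08) + 0.2739·380·(61.46 − 27.08) = 0
-78.65 c = -42877
c = -42877/-78.65 ≈ 545.2 J/(kg·K)

c ≈ 545 J/(kg·K)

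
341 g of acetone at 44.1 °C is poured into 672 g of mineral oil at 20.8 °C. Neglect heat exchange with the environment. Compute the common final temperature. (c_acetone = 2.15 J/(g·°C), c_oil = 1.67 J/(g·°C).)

T_f ≈ 30.0 °C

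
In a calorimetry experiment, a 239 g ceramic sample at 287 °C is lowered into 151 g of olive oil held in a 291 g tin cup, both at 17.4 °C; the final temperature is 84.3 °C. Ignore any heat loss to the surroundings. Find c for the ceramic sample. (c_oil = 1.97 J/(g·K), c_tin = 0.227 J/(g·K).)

Let T be the final temperature. ΣQ_i = 0:
239·c·(84.3 − 287) + 151·1.97·(84.3 − 17.4) + 291·0.227·(84.3 − 17.4) = 0
-48445 c = -24320
c = -24320/-48445 ≈ 0.502 J/(g·K)

c ≈ 0.502 J/(g·K)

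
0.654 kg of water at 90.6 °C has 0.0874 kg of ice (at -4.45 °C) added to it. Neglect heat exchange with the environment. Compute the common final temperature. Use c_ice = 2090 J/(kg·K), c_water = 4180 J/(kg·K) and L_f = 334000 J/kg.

Net heat exchanged in the isolated system is zero:
ice -4.45→0 °C: 0.0874×2090×4.45 = 812.86; fusion: m_ice L_f = 0.0874×334000 = 29192; meltwater 0→T: 0.0874×4180×T = 365.33 T; water: 2733.7(T − 90.6)
3099.1 T = 247675 − 30004 = 217671
T ≈ 70.24 °C — above 0 °C, consistent with complete melting.

T_f ≈ 70.2 °C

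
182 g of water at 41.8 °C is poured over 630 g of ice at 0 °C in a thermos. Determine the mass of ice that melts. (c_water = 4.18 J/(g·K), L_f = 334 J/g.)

Heat available from the water dropping to 0 °C: 182×4.18×41.8 = 31800 J.
To melt every bit of ice: 630×334 = 210420 J.
Since 31800 < 210420 J, not all the ice melts; equilibrium is at 0 °C.
m_melted×334 = 31800  ⇒  m_melted ≈ 95.21 g.

m_melted ≈ 95.2 g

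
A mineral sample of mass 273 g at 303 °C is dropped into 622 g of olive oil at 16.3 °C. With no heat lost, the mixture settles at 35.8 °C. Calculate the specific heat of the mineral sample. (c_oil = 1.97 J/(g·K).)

Net heat exchanged in the isolated system is zero:
273×c×(35.8 − 303) + 622×1.97×(35.8 − 16.3) = 0
-72946 c = -23894
c = -23894/-72946 ≈ 0.3276 J/(g·K)

c ≈ 0.328 J/(g·K)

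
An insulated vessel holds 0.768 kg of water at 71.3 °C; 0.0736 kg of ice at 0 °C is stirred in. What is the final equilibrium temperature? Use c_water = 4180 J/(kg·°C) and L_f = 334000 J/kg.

T_f ≈ 58.1 °C

Sum of m c ΔT and latent-heat terms is zero:
latent heat to melt: 0.0736×334000 = 24582; warm the meltwater: 307.65 T; water: 3210.2(T − 71.3)
3517.9 T = 228890 − 24582 = 204308
T ≈ 58.08 °C. Since T > 0 °C, the all-ice-melts assumption holds.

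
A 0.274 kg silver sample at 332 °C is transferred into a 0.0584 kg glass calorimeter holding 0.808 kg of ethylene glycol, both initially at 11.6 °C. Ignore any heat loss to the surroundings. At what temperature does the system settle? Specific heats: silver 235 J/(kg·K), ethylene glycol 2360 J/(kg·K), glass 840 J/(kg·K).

Heat gained plus heat lost sum to zero:
0.274*235*(T − 332) + 0.808*2360*(T − 11.6) + 0.0584*840*(T − 11.6) = 0
(64.39 + 1906.9 + 49.06) T = 64.39*332 + 1906.9*11.6 + 49.06*11.6
T = 44066 / 2020.3 = 21.8 °C

T_f ≈ 21.8 °C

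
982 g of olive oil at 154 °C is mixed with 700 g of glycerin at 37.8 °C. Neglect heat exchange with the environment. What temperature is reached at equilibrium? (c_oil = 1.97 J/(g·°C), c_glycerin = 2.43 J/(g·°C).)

T_f ≈ 99.6 °C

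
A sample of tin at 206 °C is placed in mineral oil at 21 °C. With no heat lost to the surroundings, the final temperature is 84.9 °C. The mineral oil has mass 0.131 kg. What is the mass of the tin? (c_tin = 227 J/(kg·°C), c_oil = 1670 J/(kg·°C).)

|Q_tin| = |Q_oil|:
m×227×(206 − 84.9) = 0.131×1670×(84.9 − 21)
27490 m = 13979  ⇒  m ≈ 0.5085 kg

m ≈ 0.509 kg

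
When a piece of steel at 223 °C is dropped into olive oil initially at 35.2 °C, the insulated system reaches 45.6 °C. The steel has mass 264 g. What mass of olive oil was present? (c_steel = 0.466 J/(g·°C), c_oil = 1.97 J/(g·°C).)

m ≈ 1070 g

Setting the total heat transfer to zero:
264·0.466·(45.6 − 223) + m·1.97·(45.6 − 35.2) = 0
20.49 m = 21824
m = 21824/20.49 ≈ 1065 g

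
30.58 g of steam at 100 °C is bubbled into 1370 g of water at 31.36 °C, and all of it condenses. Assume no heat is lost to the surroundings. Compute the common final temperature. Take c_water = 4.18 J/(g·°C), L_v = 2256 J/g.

Net heat exchanged in the isolated system is zero:
latent heat released on condensation: 30.58·2256 = 68988; condensed water 100 °C→T: 127.82(T − 100); water warms: 1370·4.18·(T − 31.36) = 5726.6(T − 31.36)
5854.4 T = 68988 + 12782 + 179586 = 261357
T ≈ 44.64 °C (< 100 °C, so full condensation is consistent).

T_f ≈ 44.6 °C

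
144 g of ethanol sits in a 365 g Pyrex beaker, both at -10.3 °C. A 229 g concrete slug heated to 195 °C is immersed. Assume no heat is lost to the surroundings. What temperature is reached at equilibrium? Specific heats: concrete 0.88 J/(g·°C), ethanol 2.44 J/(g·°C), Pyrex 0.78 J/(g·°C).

Conservation of energy gives ΣQ = 0:
229×0.88×(T − 195) + 144×2.44×(T − (-10.3)) + 365×0.78×(T − (-10.3)) = 0
(201.52 + 351.36 + 284.7) T = 201.52×195 + 351.36×(-10.3) + 284.7×(-10.3)
T = 32745/837.58 ≈ 39.09 °C

T_f ≈ 39.1 °C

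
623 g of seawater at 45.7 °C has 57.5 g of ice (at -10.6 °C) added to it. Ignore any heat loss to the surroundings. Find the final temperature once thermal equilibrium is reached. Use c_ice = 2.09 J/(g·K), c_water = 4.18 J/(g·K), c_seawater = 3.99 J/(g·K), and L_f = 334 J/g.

T_f ≈ 34.2 °C

Energy conservation, ΣQ = 0:
warm ice to 0 °C: 57.5×2.09×(0 − (-10.6)) = 1273.9
  fusion: m_ice L_f = 57.5×334 = 19205
  meltwater 0→T: 57.5×4.18×T = 240.35 T
  seawater cools: 623×3.99×(T − 45.7) = 2485.8(T − 45.7)
2726.1 T = 113600 − 20479 = 93121
T ≈ 34.16 °C (positive, so assuming full melt was valid).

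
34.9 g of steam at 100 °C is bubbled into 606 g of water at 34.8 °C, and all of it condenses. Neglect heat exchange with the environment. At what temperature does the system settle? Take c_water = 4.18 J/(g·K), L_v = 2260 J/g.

Taking heat into each body as positive, Σ m c ΔT = 0:
condense steam: −34.9·2260 = −78874
  condensate cools 100→T: 34.9·4.18·(T − 100) = 145.88(T − 100)
  water warms: 606·4.18·(T − 34.8) = 2533.1(T − 34.8)
2679 T = 78874 + 14588 + 88151 = 181613
T ≈ 67.79 °C, under the boiling point, so the assumption holds.

T_f ≈ 67.8 °C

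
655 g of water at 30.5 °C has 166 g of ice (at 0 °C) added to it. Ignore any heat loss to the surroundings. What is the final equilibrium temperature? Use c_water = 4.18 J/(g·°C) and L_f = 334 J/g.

T_f ≈ 8.2 °C

Taking heat into each body as positive, Σ m c ΔT = 0:
latent heat to melt: 166×334 = 55444
  warm the meltwater: 693.88 T
  water: 2737.9(T − 30.5)
3431.8 T = 83506 − 55444 = 28062
T ≈ 8.18 °C (positive, so assuming full melt was valid).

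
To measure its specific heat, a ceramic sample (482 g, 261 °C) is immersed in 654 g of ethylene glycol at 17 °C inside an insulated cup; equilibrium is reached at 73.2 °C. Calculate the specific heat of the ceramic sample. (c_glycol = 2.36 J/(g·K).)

Net heat exchanged in the isolated system is zero:
482×c×(73.2 − 261) + 654×2.36×(73.2 − 17) = 0
-90520 c = -86741
c = -86741/-90520 ≈ 0.9583 J/(g·K)

c ≈ 0.958 J/(g·K)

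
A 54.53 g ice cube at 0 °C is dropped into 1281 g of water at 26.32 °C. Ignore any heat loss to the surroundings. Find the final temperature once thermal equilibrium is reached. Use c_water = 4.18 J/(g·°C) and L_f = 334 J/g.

Conservation of energy gives ΣQ = 0:
melt ice: 54.53×334 = 18213; warm the meltwater: 227.94 T; water cools: 1281×4.18×(T − 26.32) = 5354.6(T − 26.32)
5582.5 T = 140933 − 18213 = 122720
T ≈ 21.98 °C (positive, so assuming full melt was valid).

T_f ≈ 22.0 °C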